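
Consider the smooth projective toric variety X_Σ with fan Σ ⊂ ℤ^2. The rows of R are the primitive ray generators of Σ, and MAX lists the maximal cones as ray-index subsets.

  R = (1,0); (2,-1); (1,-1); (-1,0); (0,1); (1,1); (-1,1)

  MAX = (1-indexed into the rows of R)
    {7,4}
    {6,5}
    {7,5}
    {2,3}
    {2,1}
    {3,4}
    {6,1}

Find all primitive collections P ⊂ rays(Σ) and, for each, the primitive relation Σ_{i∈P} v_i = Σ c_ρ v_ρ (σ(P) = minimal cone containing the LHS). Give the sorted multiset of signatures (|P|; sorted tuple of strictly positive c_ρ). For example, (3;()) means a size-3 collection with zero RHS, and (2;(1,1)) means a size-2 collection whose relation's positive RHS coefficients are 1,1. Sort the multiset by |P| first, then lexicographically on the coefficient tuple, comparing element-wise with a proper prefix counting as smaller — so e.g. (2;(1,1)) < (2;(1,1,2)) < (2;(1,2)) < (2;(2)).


Σ has 14 primitive collections:

  P = {1,4}:  v_{1} + v_{4} = 0 ; sig = (2;())
  P = {3,7}:  v_{3} + v_{7} = 0 ; sig = (2;())
  P = {1,3}:  v_{1} + v_{3} = v_{2} ; sig = (2;(1))
  P = {1,5}:  v_{1} + v_{5} = v_{6} ; sig = (2;(1))
  P = {1,7}:  v_{1} + v_{7} = v_{5} ; sig = (2;(1))
  P = {2,4}:  v_{2} + v_{4} = v_{3} ; sig = (2;(1))
  P = {2,7}:  v_{2} + v_{7} = v_{1} ; sig = (2;(1))
  P = {3,5}:  v_{3} + v_{5} = v_{1} ; sig = (2;(1))
  P = {4,5}:  v_{4} + v_{5} = v_{7} ; sig = (2;(1))
  P = {4,6}:  v_{4} + v_{6} = v_{5} ; sig = (2;(1))
  P = {2,5}:  v_{2} + v_{5} = 2·v_{1} ; sig = (2;(2))
  P = {3,6}:  v_{3} + v_{6} = 2·v_{1} ; sig = (2;(2))
  P = {6,7}:  v_{6} + v_{7} = 2·v_{5} ; sig = (2;(2))
  P = {2,6}:  v_{2} + v_{6} = 3·v_{1} ; sig = (2;(3))

so the primitive-relation signature multiset is
{ (2;()) ×2,  (2;(1)) ×8,  (2;(2)) ×3,  (2;(3)) }


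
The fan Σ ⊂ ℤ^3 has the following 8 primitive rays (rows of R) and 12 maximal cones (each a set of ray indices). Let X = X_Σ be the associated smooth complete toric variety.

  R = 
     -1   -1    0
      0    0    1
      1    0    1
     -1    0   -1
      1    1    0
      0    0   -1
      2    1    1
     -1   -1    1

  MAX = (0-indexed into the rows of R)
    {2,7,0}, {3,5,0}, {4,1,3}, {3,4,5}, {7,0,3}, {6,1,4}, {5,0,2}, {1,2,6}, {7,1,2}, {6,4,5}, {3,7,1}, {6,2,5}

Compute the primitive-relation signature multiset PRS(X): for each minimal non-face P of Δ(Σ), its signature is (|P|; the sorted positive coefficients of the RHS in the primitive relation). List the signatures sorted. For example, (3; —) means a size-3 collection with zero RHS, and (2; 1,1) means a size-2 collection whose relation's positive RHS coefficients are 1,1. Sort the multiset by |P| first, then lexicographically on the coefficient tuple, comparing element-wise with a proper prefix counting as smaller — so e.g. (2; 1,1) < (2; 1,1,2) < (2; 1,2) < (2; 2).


The 10 primitive collections of Σ (r=8, n=3):

  P={0,4}:  v_{0} + v_{4} = 0  ⟹  sig = (2; —)
  P={1,5}:  v_{1} + v_{5} = 0  ⟹  sig = (2; —)
  P={2,3}:  v_{2} + v_{3} = 0  ⟹  sig = (2; —)
  P={0,1}:  v_{0} + v_{1} = v_{7}  ⟹  sig = (2; 1)
  P={0,6}:  v_{0} + v_{6} = v_{2}  ⟹  sig = (2; 1)
  P={2,4}:  v_{2} + v_{4} = v_{6}  ⟹  sig = (2; 1)
  P={3,6}:  v_{3} + v_{6} = v_{4}  ⟹  sig = (2; 1)
  P={4,7}:  v_{4} + v_{7} = v_{1}  ⟹  sig = (2; 1)
  P={5,7}:  v_{5} + v_{7} = v_{0}  ⟹  sig = (2; 1)
  P={6,7}:  v_{6} + v_{7} = v_{1} + v_{2}  ⟹  sig = (2; 1,1)

Sorted signature multiset PRS(X):
    |P|=2: 10 collections, coeffs (), (), (), (1), (1), (1), (1), (1), (1), (1,1)


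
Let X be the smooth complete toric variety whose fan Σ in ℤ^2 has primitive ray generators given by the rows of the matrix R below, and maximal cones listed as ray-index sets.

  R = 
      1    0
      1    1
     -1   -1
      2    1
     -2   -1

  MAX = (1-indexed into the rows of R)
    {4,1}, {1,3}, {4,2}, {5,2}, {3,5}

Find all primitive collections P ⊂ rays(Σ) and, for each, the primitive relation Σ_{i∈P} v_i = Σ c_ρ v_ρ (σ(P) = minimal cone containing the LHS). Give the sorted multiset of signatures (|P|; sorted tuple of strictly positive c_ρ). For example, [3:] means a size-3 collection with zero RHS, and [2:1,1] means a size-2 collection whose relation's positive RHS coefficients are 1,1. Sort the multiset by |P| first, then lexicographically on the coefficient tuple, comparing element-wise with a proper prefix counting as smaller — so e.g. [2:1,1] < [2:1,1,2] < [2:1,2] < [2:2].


Δ(Σ) — 5 vertices, 5 min non-faces:

  {2,3}:  v_{2} + v_{3} = 0  ⇒ sig = [2:]
  {4,5}:  v_{4} + v_{5} = 0  ⇒ sig = [2:]
  {1,2}:  v_{1} + v_{2} = v_{4}  ⇒ sig = [2:1]
  {1,5}:  v_{1} + v_{5} = v_{3}  ⇒ sig = [2:1]
  {3,4}:  v_{3} + v_{4} = v_{1}  ⇒ sig = [2:1]

so the primitive-relation signature multiset is
{ [2:] ×2,  [2:1] ×3 }


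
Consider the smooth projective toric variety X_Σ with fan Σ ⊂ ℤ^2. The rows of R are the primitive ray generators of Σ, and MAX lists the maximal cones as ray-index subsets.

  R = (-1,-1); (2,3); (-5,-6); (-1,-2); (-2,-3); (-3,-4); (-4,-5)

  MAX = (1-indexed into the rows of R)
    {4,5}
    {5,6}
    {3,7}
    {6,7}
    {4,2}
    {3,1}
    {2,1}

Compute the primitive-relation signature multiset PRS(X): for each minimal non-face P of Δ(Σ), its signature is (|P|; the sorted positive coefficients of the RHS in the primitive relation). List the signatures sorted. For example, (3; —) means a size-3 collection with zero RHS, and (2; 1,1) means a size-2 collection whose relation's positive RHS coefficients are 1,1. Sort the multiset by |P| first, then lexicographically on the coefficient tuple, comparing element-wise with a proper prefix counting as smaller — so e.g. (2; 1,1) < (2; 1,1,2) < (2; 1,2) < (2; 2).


|primitive collections| = 14. Relations:

  P = {2,5}:  v_{2} + v_{5} = 0  so sig = (2; —)
  P = {1,4}:  v_{1} + v_{4} = v_{5}  so sig = (2; 1)
  P = {1,5}:  v_{1} + v_{5} = v_{6}  so sig = (2; 1)
  P = {1,6}:  v_{1} + v_{6} = v_{7}  so sig = (2; 1)
  P = {1,7}:  v_{1} + v_{7} = v_{3}  so sig = (2; 1)
  P = {2,6}:  v_{2} + v_{6} = v_{1}  so sig = (2; 1)
  P = {3,5}:  v_{3} + v_{5} = v_{6} + v_{7}  so sig = (2; 1,1)
  P = {4,7}:  v_{4} + v_{7} = v_{5} + v_{6}  so sig = (2; 1,1)
  P = {2,7}:  v_{2} + v_{7} = 2·v_{1}  so sig = (2; 2)
  P = {3,4}:  v_{3} + v_{4} = 2·v_{6}  so sig = (2; 2)
  P = {3,6}:  v_{3} + v_{6} = 2·v_{7}  so sig = (2; 2)
  P = {4,6}:  v_{4} + v_{6} = 2·v_{5}  so sig = (2; 2)
  P = {5,7}:  v_{5} + v_{7} = 2·v_{6}  so sig = (2; 2)
  P = {2,3}:  v_{2} + v_{3} = 3·v_{1}  so sig = (2; 3)

Hence PRS(X_Σ) =
[(2; —), (2; 1), (2; 1), (2; 1), (2; 1), (2; 1), (2; 1,1), (2; 1,1), (2; 2), (2; 2), (2; 2), (2; 2), (2; 2), (2; 3)]


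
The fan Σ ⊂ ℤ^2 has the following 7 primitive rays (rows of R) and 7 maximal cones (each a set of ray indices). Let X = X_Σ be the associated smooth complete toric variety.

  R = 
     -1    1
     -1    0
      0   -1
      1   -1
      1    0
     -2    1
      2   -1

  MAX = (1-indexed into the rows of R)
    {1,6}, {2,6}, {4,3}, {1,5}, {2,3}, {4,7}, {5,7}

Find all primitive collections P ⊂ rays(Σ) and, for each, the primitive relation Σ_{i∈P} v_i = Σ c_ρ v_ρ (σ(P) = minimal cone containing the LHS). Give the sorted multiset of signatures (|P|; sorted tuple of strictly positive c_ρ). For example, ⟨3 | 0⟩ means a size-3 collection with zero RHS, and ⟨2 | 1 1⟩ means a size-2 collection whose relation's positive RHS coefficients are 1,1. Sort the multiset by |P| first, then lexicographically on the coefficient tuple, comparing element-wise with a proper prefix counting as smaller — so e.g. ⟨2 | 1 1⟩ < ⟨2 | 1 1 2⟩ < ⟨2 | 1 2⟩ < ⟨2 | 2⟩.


Σ has 14 primitive collections:

  • {1,4}:  v_{1} + v_{4} = 0  so sig = ⟨2 | 0⟩
  • {2,5}:  v_{2} + v_{5} = 0  so sig = ⟨2 | 0⟩
  • {6,7}:  v_{6} + v_{7} = 0  so sig = ⟨2 | 0⟩
  • {1,2}:  v_{1} + v_{2} = v_{6}  so sig = ⟨2 | 1⟩
  • {1,3}:  v_{1} + v_{3} = v_{2}  so sig = ⟨2 | 1⟩
  • {1,7}:  v_{1} + v_{7} = v_{5}  so sig = ⟨2 | 1⟩
  • {2,4}:  v_{2} + v_{4} = v_{3}  so sig = ⟨2 | 1⟩
  • {2,7}:  v_{2} + v_{7} = v_{4}  so sig = ⟨2 | 1⟩
  • {3,5}:  v_{3} + v_{5} = v_{4}  so sig = ⟨2 | 1⟩
  • {4,5}:  v_{4} + v_{5} = v_{7}  so sig = ⟨2 | 1⟩
  • {4,6}:  v_{4} + v_{6} = v_{2}  so sig = ⟨2 | 1⟩
  • {5,6}:  v_{5} + v_{6} = v_{1}  so sig = ⟨2 | 1⟩
  • {3,6}:  v_{3} + v_{6} = 2·v_{2}  so sig = ⟨2 | 2⟩
  • {3,7}:  v_{3} + v_{7} = 2·v_{4}  so sig = ⟨2 | 2⟩

Signatures (|P|; sorted positive RHS coefficients), sorted:
    |P|=2: 14 collections, coeffs (), (), (), (1), (1), (1), (1), (1), (1), (1), (1), (1), (2), (2)


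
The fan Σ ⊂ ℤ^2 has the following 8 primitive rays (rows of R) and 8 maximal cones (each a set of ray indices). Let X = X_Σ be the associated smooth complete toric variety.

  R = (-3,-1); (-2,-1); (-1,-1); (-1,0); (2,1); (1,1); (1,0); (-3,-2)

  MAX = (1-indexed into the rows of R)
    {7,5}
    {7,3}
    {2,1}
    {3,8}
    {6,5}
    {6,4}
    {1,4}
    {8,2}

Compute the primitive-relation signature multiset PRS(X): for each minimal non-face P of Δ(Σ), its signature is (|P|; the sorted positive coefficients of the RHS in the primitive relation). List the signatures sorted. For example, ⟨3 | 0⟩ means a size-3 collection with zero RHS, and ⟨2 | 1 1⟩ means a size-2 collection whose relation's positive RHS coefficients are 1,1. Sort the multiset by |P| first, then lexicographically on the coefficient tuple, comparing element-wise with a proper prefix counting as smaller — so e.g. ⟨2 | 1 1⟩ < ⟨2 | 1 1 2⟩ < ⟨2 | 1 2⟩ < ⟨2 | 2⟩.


Σ has 20 primitive collections:

  P={2,5}:  v_{2} + v_{5} = 0  →  sig = ⟨2 | 0⟩
  P={3,6}:  v_{3} + v_{6} = 0  →  sig = ⟨2 | 0⟩
  P={4,7}:  v_{4} + v_{7} = 0  →  sig = ⟨2 | 0⟩
  P={1,5}:  v_{1} + v_{5} = v_{4}  →  sig = ⟨2 | 1⟩
  P={1,7}:  v_{1} + v_{7} = v_{2}  →  sig = ⟨2 | 1⟩
  P={2,3}:  v_{2} + v_{3} = v_{8}  →  sig = ⟨2 | 1⟩
  P={2,4}:  v_{2} + v_{4} = v_{1}  →  sig = ⟨2 | 1⟩
  P={2,6}:  v_{2} + v_{6} = v_{4}  →  sig = ⟨2 | 1⟩
  P={2,7}:  v_{2} + v_{7} = v_{3}  →  sig = ⟨2 | 1⟩
  P={3,4}:  v_{3} + v_{4} = v_{2}  →  sig = ⟨2 | 1⟩
  P={3,5}:  v_{3} + v_{5} = v_{7}  →  sig = ⟨2 | 1⟩
  P={4,5}:  v_{4} + v_{5} = v_{6}  →  sig = ⟨2 | 1⟩
  P={5,8}:  v_{5} + v_{8} = v_{3}  →  sig = ⟨2 | 1⟩
  P={6,7}:  v_{6} + v_{7} = v_{5}  →  sig = ⟨2 | 1⟩
  P={6,8}:  v_{6} + v_{8} = v_{2}  →  sig = ⟨2 | 1⟩
  P={1,3}:  v_{1} + v_{3} = 2·v_{2}  →  sig = ⟨2 | 2⟩
  P={1,6}:  v_{1} + v_{6} = 2·v_{4}  →  sig = ⟨2 | 2⟩
  P={4,8}:  v_{4} + v_{8} = 2·v_{2}  →  sig = ⟨2 | 2⟩
  P={7,8}:  v_{7} + v_{8} = 2·v_{3}  →  sig = ⟨2 | 2⟩
  P={1,8}:  v_{1} + v_{8} = 3·v_{2}  →  sig = ⟨2 | 3⟩

Signatures (|P|; sorted positive RHS coefficients), sorted:
    ⟨2 | 0⟩
    ⟨2 | 0⟩
    ⟨2 | 0⟩
    ⟨2 | 1⟩
    ⟨2 | 1⟩
    ⟨2 | 1⟩
    ⟨2 | 1⟩
    ⟨2 | 1⟩
    ⟨2 | 1⟩
    ⟨2 | 1⟩
    ⟨2 | 1⟩
    ⟨2 | 1⟩
    ⟨2 | 1⟩
    ⟨2 | 1⟩
    ⟨2 | 1⟩
    ⟨2 | 2⟩
    ⟨2 | 2⟩
    ⟨2 | 2⟩
    ⟨2 | 2⟩
    ⟨2 | 3⟩


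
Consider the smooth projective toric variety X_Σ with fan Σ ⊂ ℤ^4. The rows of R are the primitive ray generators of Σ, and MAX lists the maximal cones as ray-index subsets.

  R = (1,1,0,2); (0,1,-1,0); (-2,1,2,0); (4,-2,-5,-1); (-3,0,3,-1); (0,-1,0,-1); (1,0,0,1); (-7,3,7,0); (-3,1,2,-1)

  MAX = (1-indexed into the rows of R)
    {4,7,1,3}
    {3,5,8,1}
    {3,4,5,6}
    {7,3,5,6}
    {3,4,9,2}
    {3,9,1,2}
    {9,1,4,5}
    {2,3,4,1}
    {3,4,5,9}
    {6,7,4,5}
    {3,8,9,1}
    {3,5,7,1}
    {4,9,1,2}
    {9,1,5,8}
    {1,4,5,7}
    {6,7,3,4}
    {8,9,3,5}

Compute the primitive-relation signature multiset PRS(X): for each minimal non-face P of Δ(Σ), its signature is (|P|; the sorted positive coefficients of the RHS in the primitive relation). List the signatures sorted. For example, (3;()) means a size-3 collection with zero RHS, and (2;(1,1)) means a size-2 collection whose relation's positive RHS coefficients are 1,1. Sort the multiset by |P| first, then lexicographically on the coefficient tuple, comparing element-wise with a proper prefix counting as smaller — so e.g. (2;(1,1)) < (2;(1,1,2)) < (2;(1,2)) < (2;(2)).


|primitive collections| = 14. Relations:

  {1,6}:  v_{1} + v_{6} = v_{7}  so sig = (2;(1))
  {2,5}:  v_{2} + v_{5} = v_{9}  so sig = (2;(1))
  {4,8}:  v_{4} + v_{8} = v_{9}  so sig = (2;(1))
  {7,9}:  v_{7} + v_{9} = v_{3}  so sig = (2;(1))
  {2,7}:  v_{2} + v_{7} = v_{1} + 2·v_{3} + v_{4}  so sig = (2;(1,1,2))
  {2,8}:  v_{2} + v_{8} = v_{1} + v_{3} + 2·v_{9}  so sig = (2;(1,1,2))
  {6,9}:  v_{6} + v_{9} = 2·v_{3} + v_{4} + v_{5}  so sig = (2;(1,1,2))
  {7,8}:  v_{7} + v_{8} = v_{1} + 2·v_{3} + v_{5}  so sig = (2;(1,1,2))
  {2,6}:  v_{2} + v_{6} = 2·v_{3} + v_{4}  so sig = (2;(1,2))
  {6,8}:  v_{6} + v_{8} = 2·v_{3} + v_{5}  so sig = (2;(1,2))
  {1,3,4,5}:  v_{1} + v_{3} + v_{4} + v_{5} = 0  so sig = (4;())
  {1,3,4,9}:  v_{1} + v_{3} + v_{4} + v_{9} = v_{2}  so sig = (4;(1))
  {1,3,5,9}:  v_{1} + v_{3} + v_{5} + v_{9} = v_{8}  so sig = (4;(1))
  {3,4,5,7}:  v_{3} + v_{4} + v_{5} + v_{7} = v_{6}  so sig = (4;(1))

Signatures (|P|; sorted positive RHS coefficients), sorted:
{ (2;(1)) ×4,  (2;(1,1,2)) ×4,  (2;(1,2)) ×2,  (4;()),  (4;(1)) ×3 }


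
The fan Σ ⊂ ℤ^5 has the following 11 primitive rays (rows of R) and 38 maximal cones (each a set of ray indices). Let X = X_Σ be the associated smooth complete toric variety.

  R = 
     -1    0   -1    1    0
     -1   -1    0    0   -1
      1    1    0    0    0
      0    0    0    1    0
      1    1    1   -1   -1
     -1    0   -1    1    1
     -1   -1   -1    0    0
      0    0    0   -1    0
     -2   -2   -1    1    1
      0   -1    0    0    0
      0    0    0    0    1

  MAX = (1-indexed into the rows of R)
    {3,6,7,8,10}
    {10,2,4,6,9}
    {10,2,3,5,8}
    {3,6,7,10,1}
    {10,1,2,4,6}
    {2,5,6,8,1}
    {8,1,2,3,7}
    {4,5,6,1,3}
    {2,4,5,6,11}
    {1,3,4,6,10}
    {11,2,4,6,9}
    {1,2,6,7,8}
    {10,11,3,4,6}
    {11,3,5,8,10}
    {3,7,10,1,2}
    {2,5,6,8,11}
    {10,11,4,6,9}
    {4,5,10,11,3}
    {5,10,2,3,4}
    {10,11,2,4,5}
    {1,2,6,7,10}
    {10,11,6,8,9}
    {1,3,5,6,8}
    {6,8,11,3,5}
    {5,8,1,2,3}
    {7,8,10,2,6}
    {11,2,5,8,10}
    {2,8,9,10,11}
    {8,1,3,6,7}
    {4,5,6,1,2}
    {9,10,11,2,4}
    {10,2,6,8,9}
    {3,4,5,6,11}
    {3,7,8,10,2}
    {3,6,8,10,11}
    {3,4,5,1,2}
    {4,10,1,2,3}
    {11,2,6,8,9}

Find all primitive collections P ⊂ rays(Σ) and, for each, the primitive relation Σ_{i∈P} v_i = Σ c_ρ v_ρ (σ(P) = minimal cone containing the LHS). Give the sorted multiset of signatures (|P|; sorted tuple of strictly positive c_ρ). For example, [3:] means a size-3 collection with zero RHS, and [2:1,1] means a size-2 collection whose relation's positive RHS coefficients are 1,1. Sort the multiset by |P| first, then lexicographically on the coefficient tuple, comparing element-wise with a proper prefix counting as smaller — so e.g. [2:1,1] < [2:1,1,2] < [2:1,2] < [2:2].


15 minimal non-faces of Δ(Σ) (on 11 rays):

  • {4,8}:  v_{4} + v_{8} = 0  ⇒ sig = [2:]
  • {1,11}:  v_{1} + v_{11} = v_{6}  ⇒ sig = [2:1]
  • {3,9}:  v_{3} + v_{9} = v_{6} + v_{10}  ⇒ sig = [2:1,1]
  • {4,7}:  v_{4} + v_{7} = v_{1} + v_{10}  ⇒ sig = [2:1,1]
  • {5,9}:  v_{5} + v_{9} = v_{2} + v_{11}  ⇒ sig = [2:1,1]
  • {5,7}:  v_{5} + v_{7} = v_{2} + v_{3} + v_{8}  ⇒ sig = [2:1,1,1]
  • {7,11}:  v_{7} + v_{11} = v_{6} + v_{8} + v_{10}  ⇒ sig = [2:1,1,1]
  • {1,9}:  v_{1} + v_{9} = v_{2} + 2·v_{6} + v_{10}  ⇒ sig = [2:1,1,2]
  • {7,9}:  v_{7} + v_{9} = v_{2} + 2·v_{6} + v_{8} + 2·v_{10}  ⇒ sig = [2:1,1,2,2]
  • {2,3,11}:  v_{2} + v_{3} + v_{11} = 0  ⇒ sig = [3:]
  • {5,6,10}:  v_{5} + v_{6} + v_{10} = 0  ⇒ sig = [3:]
  • {1,8,10}:  v_{1} + v_{8} + v_{10} = v_{7}  ⇒ sig = [3:1]
  • {2,3,6}:  v_{2} + v_{3} + v_{6} = v_{1}  ⇒ sig = [3:1]
  • {1,5,10}:  v_{1} + v_{5} + v_{10} = v_{2} + v_{3}  ⇒ sig = [3:1,1]
  • {2,6,10,11}:  v_{2} + v_{6} + v_{10} + v_{11} = v_{9}  ⇒ sig = [4:1]

so the primitive-relation signature multiset is
    |P|=2: 9 collections, coeffs (), (1), (1,1), (1,1), (1,1), (1,1,1), (1,1,1), (1,1,2), (1,1,2,2)
    |P|=3: 5 collections, coeffs (), (), (1), (1), (1,1)
    |P|=4: 1 collection, coeffs (1)


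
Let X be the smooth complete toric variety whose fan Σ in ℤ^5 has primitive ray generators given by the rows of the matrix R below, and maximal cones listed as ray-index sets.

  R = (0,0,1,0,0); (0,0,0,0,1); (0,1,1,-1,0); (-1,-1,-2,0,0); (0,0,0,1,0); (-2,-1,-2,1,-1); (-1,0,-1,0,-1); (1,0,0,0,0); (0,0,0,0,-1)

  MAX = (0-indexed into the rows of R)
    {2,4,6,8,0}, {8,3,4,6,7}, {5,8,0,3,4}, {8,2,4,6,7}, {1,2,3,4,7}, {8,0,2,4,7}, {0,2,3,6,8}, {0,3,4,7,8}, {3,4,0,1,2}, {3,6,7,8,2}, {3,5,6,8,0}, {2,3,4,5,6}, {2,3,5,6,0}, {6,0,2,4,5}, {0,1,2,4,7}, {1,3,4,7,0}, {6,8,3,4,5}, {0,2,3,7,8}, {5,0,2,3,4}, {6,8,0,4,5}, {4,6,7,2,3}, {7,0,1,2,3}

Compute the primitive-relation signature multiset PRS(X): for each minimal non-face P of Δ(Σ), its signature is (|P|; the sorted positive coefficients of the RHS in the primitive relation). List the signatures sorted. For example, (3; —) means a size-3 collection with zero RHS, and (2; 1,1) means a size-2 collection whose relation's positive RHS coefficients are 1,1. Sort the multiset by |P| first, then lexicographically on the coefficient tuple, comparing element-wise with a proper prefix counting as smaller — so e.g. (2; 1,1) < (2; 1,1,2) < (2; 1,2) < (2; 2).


|primitive collections| = 9. Relations:

  • {1,8}:  v_{1} + v_{8} = 0  ⇒ sig = (2; —)
  • {1,6}:  v_{1} + v_{6} = v_{2} + v_{3} + v_{4}  ⇒ sig = (2; 1,1,1)
  • {5,7}:  v_{5} + v_{7} = v_{3} + v_{4} + v_{8}  ⇒ sig = (2; 1,1,1)
  • {1,5}:  v_{1} + v_{5} = v_{0} + v_{2} + 2·v_{3} + 2·v_{4}  ⇒ sig = (2; 1,1,2,2)
  • {0,6,7}:  v_{0} + v_{6} + v_{7} = v_{8}  ⇒ sig = (3; 1)
  • {2,5,8}:  v_{2} + v_{5} + v_{8} = v_{0} + 2·v_{6}  ⇒ sig = (3; 1,2)
  • {0,3,4,6}:  v_{0} + v_{3} + v_{4} + v_{6} = v_{5}  ⇒ sig = (4; 1)
  • {2,3,4,8}:  v_{2} + v_{3} + v_{4} + v_{8} = v_{6}  ⇒ sig = (4; 1)
  • {0,2,3,4,7}:  v_{0} + v_{2} + v_{3} + v_{4} + v_{7} = 0  ⇒ sig = (5; —)

Sorted signature multiset PRS(X):
    (2; —)
    (2; 1,1,1)
    (2; 1,1,1)
    (2; 1,1,2,2)
    (3; 1)
    (3; 1,2)
    (4; 1)
    (4; 1)
    (5; —)


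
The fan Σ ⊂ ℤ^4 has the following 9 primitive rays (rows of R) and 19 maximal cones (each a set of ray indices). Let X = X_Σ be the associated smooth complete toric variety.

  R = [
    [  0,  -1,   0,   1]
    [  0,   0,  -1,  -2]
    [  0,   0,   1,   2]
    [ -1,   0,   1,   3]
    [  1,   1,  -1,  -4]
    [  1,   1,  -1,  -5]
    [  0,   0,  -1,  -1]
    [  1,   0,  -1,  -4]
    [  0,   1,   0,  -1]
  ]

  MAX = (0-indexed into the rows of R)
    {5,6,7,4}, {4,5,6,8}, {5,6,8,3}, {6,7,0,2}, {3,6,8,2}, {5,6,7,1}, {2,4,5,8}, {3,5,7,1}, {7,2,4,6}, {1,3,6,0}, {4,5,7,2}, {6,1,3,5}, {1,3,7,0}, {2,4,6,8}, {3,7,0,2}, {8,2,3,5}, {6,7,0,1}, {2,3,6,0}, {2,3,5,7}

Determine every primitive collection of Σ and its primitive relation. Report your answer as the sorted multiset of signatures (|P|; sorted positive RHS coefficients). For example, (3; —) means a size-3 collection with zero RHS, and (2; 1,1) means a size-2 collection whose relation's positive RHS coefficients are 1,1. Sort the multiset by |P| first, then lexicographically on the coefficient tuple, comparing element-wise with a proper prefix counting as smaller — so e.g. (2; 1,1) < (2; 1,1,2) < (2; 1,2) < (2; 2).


Minimal non-faces — 10 found among 9 rays, 19 max cones:

  • {0,8}:  v_{0} + v_{8} = 0 ; sig = (2; —)
  • {1,2}:  v_{1} + v_{2} = 0 ; sig = (2; —)
  • {0,5}:  v_{0} + v_{5} = v_{7} ; sig = (2; 1)
  • {3,4}:  v_{3} + v_{4} = v_{8} ; sig = (2; 1)
  • {7,8}:  v_{7} + v_{8} = v_{5} ; sig = (2; 1)
  • {1,4}:  v_{1} + v_{4} = v_{5} + v_{6} ; sig = (2; 1,1)
  • {0,4}:  v_{0} + v_{4} = v_{2} + v_{6} + v_{7} ; sig = (2; 1,1,1)
  • {1,8}:  v_{1} + v_{8} = v_{3} + v_{5} + v_{6} ; sig = (2; 1,1,1)
  • {2,5,6}:  v_{2} + v_{5} + v_{6} = v_{4} ; sig = (3; 1)
  • {3,6,7}:  v_{3} + v_{6} + v_{7} = v_{1} ; sig = (3; 1)

Hence PRS(X_Σ) =
    |P|=2: 8 collections, coeffs (), (), (1), (1), (1), (1,1), (1,1,1), (1,1,1)
    |P|=3: 2 collections, coeffs (1), (1)


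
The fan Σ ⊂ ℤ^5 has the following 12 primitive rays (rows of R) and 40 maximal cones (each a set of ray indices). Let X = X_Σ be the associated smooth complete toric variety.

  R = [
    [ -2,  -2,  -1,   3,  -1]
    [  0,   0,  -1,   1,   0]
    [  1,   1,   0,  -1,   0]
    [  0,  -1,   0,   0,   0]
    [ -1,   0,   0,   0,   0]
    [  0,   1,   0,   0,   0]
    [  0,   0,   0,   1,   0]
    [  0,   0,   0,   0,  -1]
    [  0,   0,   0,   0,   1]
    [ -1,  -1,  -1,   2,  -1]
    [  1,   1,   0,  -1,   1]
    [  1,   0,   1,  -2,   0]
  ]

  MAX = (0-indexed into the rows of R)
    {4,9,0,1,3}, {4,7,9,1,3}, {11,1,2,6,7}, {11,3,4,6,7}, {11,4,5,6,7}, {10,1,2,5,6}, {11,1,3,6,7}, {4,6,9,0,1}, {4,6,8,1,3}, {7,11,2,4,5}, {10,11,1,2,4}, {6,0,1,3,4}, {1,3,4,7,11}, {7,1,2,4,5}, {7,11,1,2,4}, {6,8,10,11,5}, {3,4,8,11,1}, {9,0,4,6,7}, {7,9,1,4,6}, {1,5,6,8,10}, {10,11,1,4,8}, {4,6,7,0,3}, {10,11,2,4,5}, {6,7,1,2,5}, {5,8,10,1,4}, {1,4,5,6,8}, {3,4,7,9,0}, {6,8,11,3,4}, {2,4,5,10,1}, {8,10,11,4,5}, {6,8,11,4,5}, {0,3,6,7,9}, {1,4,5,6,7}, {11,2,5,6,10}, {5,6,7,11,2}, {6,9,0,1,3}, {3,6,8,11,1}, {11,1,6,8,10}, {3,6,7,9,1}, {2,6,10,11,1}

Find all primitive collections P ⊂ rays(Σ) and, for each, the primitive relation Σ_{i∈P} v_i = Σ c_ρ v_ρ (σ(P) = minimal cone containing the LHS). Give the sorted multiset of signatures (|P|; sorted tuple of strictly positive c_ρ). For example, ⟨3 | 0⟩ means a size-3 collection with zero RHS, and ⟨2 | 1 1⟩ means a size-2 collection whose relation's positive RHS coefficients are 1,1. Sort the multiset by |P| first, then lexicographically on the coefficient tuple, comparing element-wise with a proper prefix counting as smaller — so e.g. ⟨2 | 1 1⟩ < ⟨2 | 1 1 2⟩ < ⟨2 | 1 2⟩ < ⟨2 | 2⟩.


Δ(Σ) — 12 vertices, 23 min non-faces:

  {3,5}:  v_{3} + v_{5} = 0 ; sig = ⟨2 | 0⟩
  {7,8}:  v_{7} + v_{8} = 0 ; sig = ⟨2 | 0⟩
  {0,2}:  v_{0} + v_{2} = v_{9} ; sig = ⟨2 | 1⟩
  {2,8}:  v_{2} + v_{8} = v_{10} ; sig = ⟨2 | 1⟩
  {7,10}:  v_{7} + v_{10} = v_{2} ; sig = ⟨2 | 1⟩
  {9,10}:  v_{9} + v_{10} = v_{1} ; sig = ⟨2 | 1⟩
  {2,3}:  v_{2} + v_{3} = v_{1} + v_{11} ; sig = ⟨2 | 1 1⟩
  {2,9}:  v_{2} + v_{9} = v_{1} + v_{7} ; sig = ⟨2 | 1 1⟩
  {9,11}:  v_{9} + v_{11} = v_{3} + v_{7} ; sig = ⟨2 | 1 1⟩
  {0,5}:  v_{0} + v_{5} = v_{4} + v_{6} + v_{9} ; sig = ⟨2 | 1 1 1⟩
  {3,10}:  v_{3} + v_{10} = v_{1} + v_{8} + v_{11} ; sig = ⟨2 | 1 1 1⟩
  {0,10}:  v_{0} + v_{10} = v_{1} + v_{3} + v_{4} + v_{6} ; sig = ⟨2 | 1 1 1 1⟩
  {5,9}:  v_{5} + v_{9} = v_{1} + v_{4} + v_{6} + v_{7} ; sig = ⟨2 | 1 1 1 1⟩
  {8,9}:  v_{8} + v_{9} = v_{1} + v_{3} + v_{4} + v_{6} ; sig = ⟨2 | 1 1 1 1⟩
  {0,11}:  v_{0} + v_{11} = 2·v_{3} + v_{4} + v_{6} + v_{7} ; sig = ⟨2 | 1 1 1 2⟩
  {0,8}:  v_{0} + v_{8} = v_{1} + 2·v_{3} + 2·v_{4} + 2·v_{6} ; sig = ⟨2 | 1 2 2 2⟩
  {1,5,11}:  v_{1} + v_{5} + v_{11} = v_{2} ; sig = ⟨3 | 1⟩
  {2,4,6}:  v_{2} + v_{4} + v_{6} = v_{5} ; sig = ⟨3 | 1⟩
  {4,6,10}:  v_{4} + v_{6} + v_{10} = v_{5} + v_{8} ; sig = ⟨3 | 1 1⟩
  {0,1,7}:  v_{0} + v_{1} + v_{7} = 2·v_{9} ; sig = ⟨3 | 2⟩
  {1,4,6,11}:  v_{1} + v_{4} + v_{6} + v_{11} = 0 ; sig = ⟨4 | 0⟩
  {3,4,6,9}:  v_{3} + v_{4} + v_{6} + v_{9} = v_{0} ; sig = ⟨4 | 1⟩
  {1,3,4,6,7}:  v_{1} + v_{3} + v_{4} + v_{6} + v_{7} = v_{9} ; sig = ⟨5 | 1⟩

Signatures (|P|; sorted positive RHS coefficients), sorted:
    |P|=2: 16 collections, coeffs (), (), (1), (1), (1), (1), (1,1), (1,1), (1,1), (1,1,1), (1,1,1), (1,1,1,1), (1,1,1,1), (1,1,1,1), (1,1,1,2), (1,2,2,2)
    |P|=3: 4 collections, coeffs (1), (1), (1,1), (2)
    |P|=4: 2 collections, coeffs (), (1)
    |P|=5: 1 collection, coeffs (1)


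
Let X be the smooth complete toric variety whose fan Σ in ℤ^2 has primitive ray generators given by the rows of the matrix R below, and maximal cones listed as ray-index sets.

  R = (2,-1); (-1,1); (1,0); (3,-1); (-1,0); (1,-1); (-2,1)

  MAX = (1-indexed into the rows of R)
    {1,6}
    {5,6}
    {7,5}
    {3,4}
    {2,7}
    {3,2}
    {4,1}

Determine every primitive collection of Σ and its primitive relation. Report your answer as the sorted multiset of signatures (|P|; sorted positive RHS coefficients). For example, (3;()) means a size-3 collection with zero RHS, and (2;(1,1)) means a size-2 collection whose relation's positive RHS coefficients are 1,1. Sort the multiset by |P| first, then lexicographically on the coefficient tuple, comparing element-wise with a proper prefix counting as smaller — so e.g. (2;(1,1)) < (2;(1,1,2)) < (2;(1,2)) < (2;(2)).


Δ(Σ) — 7 vertices, 14 min non-faces:

  {1,7}:  v_{1} + v_{7} = 0  so sig = (2;())
  {2,6}:  v_{2} + v_{6} = 0  so sig = (2;())
  {3,5}:  v_{3} + v_{5} = 0  so sig = (2;())
  {1,2}:  v_{1} + v_{2} = v_{3}  so sig = (2;(1))
  {1,3}:  v_{1} + v_{3} = v_{4}  so sig = (2;(1))
  {1,5}:  v_{1} + v_{5} = v_{6}  so sig = (2;(1))
  {2,5}:  v_{2} + v_{5} = v_{7}  so sig = (2;(1))
  {3,6}:  v_{3} + v_{6} = v_{1}  so sig = (2;(1))
  {3,7}:  v_{3} + v_{7} = v_{2}  so sig = (2;(1))
  {4,5}:  v_{4} + v_{5} = v_{1}  so sig = (2;(1))
  {4,7}:  v_{4} + v_{7} = v_{3}  so sig = (2;(1))
  {6,7}:  v_{6} + v_{7} = v_{5}  so sig = (2;(1))
  {2,4}:  v_{2} + v_{4} = 2·v_{3}  so sig = (2;(2))
  {4,6}:  v_{4} + v_{6} = 2·v_{1}  so sig = (2;(2))

Signatures (|P|; sorted positive RHS coefficients), sorted:
    |P|=2: 14 collections, coeffs (), (), (), (1), (1), (1), (1), (1), (1), (1), (1), (1), (2), (2)


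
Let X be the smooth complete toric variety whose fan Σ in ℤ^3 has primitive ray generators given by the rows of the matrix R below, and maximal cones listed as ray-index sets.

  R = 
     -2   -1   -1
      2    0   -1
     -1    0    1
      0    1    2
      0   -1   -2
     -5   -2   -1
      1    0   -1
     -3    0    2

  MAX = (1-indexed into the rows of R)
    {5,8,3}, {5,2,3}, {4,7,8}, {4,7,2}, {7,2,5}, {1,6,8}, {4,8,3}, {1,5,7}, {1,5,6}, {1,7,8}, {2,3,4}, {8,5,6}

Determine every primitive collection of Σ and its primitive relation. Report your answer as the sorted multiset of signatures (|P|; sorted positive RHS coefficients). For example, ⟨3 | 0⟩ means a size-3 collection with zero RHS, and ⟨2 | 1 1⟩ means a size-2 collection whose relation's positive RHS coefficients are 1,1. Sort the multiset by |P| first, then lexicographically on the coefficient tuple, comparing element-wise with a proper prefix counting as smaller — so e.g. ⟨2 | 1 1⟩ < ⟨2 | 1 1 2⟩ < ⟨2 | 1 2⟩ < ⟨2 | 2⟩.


12 minimal non-faces of Δ(Σ) (on 8 rays):

  {3,7}:  v_{3} + v_{7} = 0  ⟹  sig = ⟨2 | 0⟩
  {4,5}:  v_{4} + v_{5} = 0  ⟹  sig = ⟨2 | 0⟩
  {1,2}:  v_{1} + v_{2} = v_{5}  ⟹  sig = ⟨2 | 1⟩
  {2,8}:  v_{2} + v_{8} = v_{3}  ⟹  sig = ⟨2 | 1⟩
  {1,3}:  v_{1} + v_{3} = v_{5} + v_{8}  ⟹  sig = ⟨2 | 1 1⟩
  {1,4}:  v_{1} + v_{4} = v_{7} + v_{8}  ⟹  sig = ⟨2 | 1 1⟩
  {4,6}:  v_{4} + v_{6} = v_{1} + v_{8}  ⟹  sig = ⟨2 | 1 1⟩
  {2,6}:  v_{2} + v_{6} = 2·v_{5} + v_{8}  ⟹  sig = ⟨2 | 1 2⟩
  {6,7}:  v_{6} + v_{7} = 2·v_{1}  ⟹  sig = ⟨2 | 2⟩
  {3,6}:  v_{3} + v_{6} = 2·v_{5} + 2·v_{8}  ⟹  sig = ⟨2 | 2 2⟩
  {1,5,8}:  v_{1} + v_{5} + v_{8} = v_{6}  ⟹  sig = ⟨3 | 1⟩
  {5,7,8}:  v_{5} + v_{7} + v_{8} = v_{1}  ⟹  sig = ⟨3 | 1⟩

Signatures (|P|; sorted positive RHS coefficients), sorted:
    |P|=2: 10 collections, coeffs (), (), (1), (1), (1,1), (1,1), (1,1), (1,2), (2), (2,2)
    |P|=3: 2 collections, coeffs (1), (1)


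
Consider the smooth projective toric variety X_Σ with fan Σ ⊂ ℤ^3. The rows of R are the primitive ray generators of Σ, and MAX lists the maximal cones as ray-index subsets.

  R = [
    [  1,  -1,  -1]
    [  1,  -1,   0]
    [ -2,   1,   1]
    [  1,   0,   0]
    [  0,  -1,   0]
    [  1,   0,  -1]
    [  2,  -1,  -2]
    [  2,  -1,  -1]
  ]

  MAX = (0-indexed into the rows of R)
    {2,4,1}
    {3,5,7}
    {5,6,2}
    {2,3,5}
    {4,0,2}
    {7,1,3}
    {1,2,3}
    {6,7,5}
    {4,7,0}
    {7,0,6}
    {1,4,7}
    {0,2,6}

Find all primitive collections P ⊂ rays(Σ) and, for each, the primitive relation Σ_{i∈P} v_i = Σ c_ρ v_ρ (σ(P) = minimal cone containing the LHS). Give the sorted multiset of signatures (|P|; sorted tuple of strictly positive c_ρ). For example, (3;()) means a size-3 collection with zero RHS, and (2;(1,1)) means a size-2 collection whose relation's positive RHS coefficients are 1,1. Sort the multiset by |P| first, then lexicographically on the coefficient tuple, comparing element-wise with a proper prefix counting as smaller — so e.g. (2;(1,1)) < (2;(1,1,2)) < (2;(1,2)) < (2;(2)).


The 10 primitive collections of Σ (r=8, n=3):

  {2,7}:  v_{2} + v_{7} = 0 — sig = (2;())
  {0,3}:  v_{0} + v_{3} = v_{7} — sig = (2;(1))
  {0,5}:  v_{0} + v_{5} = v_{6} — sig = (2;(1))
  {1,5}:  v_{1} + v_{5} = v_{7} — sig = (2;(1))
  {3,4}:  v_{3} + v_{4} = v_{1} — sig = (2;(1))
  {4,5}:  v_{4} + v_{5} = v_{0} — sig = (2;(1))
  {0,1}:  v_{0} + v_{1} = v_{4} + v_{7} — sig = (2;(1,1))
  {1,6}:  v_{1} + v_{6} = v_{0} + v_{7} — sig = (2;(1,1))
  {3,6}:  v_{3} + v_{6} = v_{5} + v_{7} — sig = (2;(1,1))
  {4,6}:  v_{4} + v_{6} = 2·v_{0} — sig = (2;(2))

Signatures (|P|; sorted positive RHS coefficients), sorted:
{ (2;()),  (2;(1)) ×5,  (2;(1,1)) ×3,  (2;(2)) }


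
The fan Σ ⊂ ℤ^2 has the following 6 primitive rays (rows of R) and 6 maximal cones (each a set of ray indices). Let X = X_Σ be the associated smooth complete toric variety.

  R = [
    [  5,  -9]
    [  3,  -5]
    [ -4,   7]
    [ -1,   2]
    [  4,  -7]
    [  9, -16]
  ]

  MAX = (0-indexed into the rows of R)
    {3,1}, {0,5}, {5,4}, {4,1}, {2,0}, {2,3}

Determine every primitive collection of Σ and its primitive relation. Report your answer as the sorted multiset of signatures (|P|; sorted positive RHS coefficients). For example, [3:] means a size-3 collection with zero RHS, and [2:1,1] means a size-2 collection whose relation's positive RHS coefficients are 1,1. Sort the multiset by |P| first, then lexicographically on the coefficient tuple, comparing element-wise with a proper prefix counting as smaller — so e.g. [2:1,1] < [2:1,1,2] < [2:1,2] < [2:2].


The 9 primitive collections of Σ (r=6, n=2):

  P={2,4}:  v_{2} + v_{4} = 0  so sig = [2:]
  P={0,3}:  v_{0} + v_{3} = v_{4}  so sig = [2:1]
  P={0,4}:  v_{0} + v_{4} = v_{5}  so sig = [2:1]
  P={1,2}:  v_{1} + v_{2} = v_{3}  so sig = [2:1]
  P={2,5}:  v_{2} + v_{5} = v_{0}  so sig = [2:1]
  P={3,4}:  v_{3} + v_{4} = v_{1}  so sig = [2:1]
  P={0,1}:  v_{0} + v_{1} = 2·v_{4}  so sig = [2:2]
  P={3,5}:  v_{3} + v_{5} = 2·v_{4}  so sig = [2:2]
  P={1,5}:  v_{1} + v_{5} = 3·v_{4}  so sig = [2:3]

Sorted signature multiset PRS(X):
{ [2:],  [2:1] ×5,  [2:2] ×2,  [2:3] }


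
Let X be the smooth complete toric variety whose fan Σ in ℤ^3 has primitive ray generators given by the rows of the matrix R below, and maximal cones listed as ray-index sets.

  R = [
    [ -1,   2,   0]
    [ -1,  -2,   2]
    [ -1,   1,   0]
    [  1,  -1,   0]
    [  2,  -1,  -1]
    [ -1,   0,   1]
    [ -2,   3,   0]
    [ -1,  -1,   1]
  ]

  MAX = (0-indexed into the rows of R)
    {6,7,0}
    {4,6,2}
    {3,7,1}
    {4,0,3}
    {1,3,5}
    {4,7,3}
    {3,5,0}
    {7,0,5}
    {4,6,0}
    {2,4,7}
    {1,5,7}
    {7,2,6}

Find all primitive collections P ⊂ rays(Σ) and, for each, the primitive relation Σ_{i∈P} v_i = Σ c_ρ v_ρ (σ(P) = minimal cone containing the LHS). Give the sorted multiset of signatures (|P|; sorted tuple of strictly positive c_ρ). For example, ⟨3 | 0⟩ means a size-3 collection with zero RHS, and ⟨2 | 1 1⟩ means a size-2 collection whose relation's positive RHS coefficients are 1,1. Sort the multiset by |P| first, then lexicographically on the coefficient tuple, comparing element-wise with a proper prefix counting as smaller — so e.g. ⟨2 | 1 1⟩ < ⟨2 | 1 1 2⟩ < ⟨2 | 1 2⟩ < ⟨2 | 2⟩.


14 collections generate NE(X_Σ); each relation:

  {2,3}:  v_{2} + v_{3} = 0  ⇒ sig = ⟨2 | 0⟩
  {0,2}:  v_{0} + v_{2} = v_{6}  ⇒ sig = ⟨2 | 1⟩
  {3,6}:  v_{3} + v_{6} = v_{0}  ⇒ sig = ⟨2 | 1⟩
  {4,5}:  v_{4} + v_{5} = v_{3}  ⇒ sig = ⟨2 | 1⟩
  {1,2}:  v_{1} + v_{2} = v_{5} + v_{7}  ⇒ sig = ⟨2 | 1 1⟩
  {2,5}:  v_{2} + v_{5} = v_{0} + v_{7}  ⇒ sig = ⟨2 | 1 1⟩
  {1,6}:  v_{1} + v_{6} = v_{0} + v_{5} + v_{7}  ⇒ sig = ⟨2 | 1 1 1⟩
  {1,4}:  v_{1} + v_{4} = 2·v_{3} + v_{7}  ⇒ sig = ⟨2 | 1 2⟩
  {5,6}:  v_{5} + v_{6} = 2·v_{0} + v_{7}  ⇒ sig = ⟨2 | 1 2⟩
  {0,1}:  v_{0} + v_{1} = 2·v_{5}  ⇒ sig = ⟨2 | 2⟩
  {0,4,7}:  v_{0} + v_{4} + v_{7} = 0  ⇒ sig = ⟨3 | 0⟩
  {0,3,7}:  v_{0} + v_{3} + v_{7} = v_{5}  ⇒ sig = ⟨3 | 1⟩
  {3,5,7}:  v_{3} + v_{5} + v_{7} = v_{1}  ⇒ sig = ⟨3 | 1⟩
  {4,6,7}:  v_{4} + v_{6} + v_{7} = v_{2}  ⇒ sig = ⟨3 | 1⟩

Hence PRS(X_Σ) =
{ ⟨2 | 0⟩,  ⟨2 | 1⟩ ×3,  ⟨2 | 1 1⟩ ×2,  ⟨2 | 1 1 1⟩,  ⟨2 | 1 2⟩ ×2,  ⟨2 | 2⟩,  ⟨3 | 0⟩,  ⟨3 | 1⟩ ×3 }


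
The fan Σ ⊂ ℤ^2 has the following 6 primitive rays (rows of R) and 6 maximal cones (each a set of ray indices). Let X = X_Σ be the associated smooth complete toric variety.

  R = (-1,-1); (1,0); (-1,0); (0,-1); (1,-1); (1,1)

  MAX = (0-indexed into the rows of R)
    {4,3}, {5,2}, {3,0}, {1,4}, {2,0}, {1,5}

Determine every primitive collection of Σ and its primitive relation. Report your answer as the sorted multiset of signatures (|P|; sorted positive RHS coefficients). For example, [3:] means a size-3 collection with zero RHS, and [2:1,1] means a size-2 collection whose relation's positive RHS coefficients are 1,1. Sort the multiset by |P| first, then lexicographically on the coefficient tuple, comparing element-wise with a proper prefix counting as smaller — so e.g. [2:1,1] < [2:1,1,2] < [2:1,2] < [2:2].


Minimal non-faces — 9 found among 6 rays, 6 max cones:

  P={0,5}:  v_{0} + v_{5} = 0  so sig = [2:]
  P={1,2}:  v_{1} + v_{2} = 0  so sig = [2:]
  P={0,1}:  v_{0} + v_{1} = v_{3}  so sig = [2:1]
  P={1,3}:  v_{1} + v_{3} = v_{4}  so sig = [2:1]
  P={2,3}:  v_{2} + v_{3} = v_{0}  so sig = [2:1]
  P={2,4}:  v_{2} + v_{4} = v_{3}  so sig = [2:1]
  P={3,5}:  v_{3} + v_{5} = v_{1}  so sig = [2:1]
  P={0,4}:  v_{0} + v_{4} = 2·v_{3}  so sig = [2:2]
  P={4,5}:  v_{4} + v_{5} = 2·v_{1}  so sig = [2:2]

so the primitive-relation signature multiset is
    [2:]
    [2:]
    [2:1]
    [2:1]
    [2:1]
    [2:1]
    [2:1]
    [2:2]
    [2:2]


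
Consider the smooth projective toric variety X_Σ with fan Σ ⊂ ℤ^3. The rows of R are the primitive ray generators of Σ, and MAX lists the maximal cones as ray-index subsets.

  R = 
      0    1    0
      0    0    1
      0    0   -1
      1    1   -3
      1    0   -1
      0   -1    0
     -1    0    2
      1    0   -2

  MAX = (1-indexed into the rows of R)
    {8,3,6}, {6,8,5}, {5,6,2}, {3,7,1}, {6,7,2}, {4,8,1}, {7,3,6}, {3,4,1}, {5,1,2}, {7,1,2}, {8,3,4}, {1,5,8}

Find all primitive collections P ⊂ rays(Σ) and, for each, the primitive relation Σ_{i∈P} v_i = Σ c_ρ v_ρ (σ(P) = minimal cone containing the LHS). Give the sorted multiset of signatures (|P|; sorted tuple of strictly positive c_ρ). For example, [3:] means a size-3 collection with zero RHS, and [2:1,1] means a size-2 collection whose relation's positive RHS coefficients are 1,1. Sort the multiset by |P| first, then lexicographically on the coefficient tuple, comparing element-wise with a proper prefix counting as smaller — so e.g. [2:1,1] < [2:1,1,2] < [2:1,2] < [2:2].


The 11 primitive collections of Σ (r=8, n=3):

  P = {1,6}:  v_{1} + v_{6} = 0  ⇒ sig = [2:]
  P = {2,3}:  v_{2} + v_{3} = 0  ⇒ sig = [2:]
  P = {7,8}:  v_{7} + v_{8} = 0  ⇒ sig = [2:]
  P = {2,8}:  v_{2} + v_{8} = v_{5}  ⇒ sig = [2:1]
  P = {3,5}:  v_{3} + v_{5} = v_{8}  ⇒ sig = [2:1]
  P = {5,7}:  v_{5} + v_{7} = v_{2}  ⇒ sig = [2:1]
  P = {2,4}:  v_{2} + v_{4} = v_{1} + v_{8}  ⇒ sig = [2:1,1]
  P = {4,6}:  v_{4} + v_{6} = v_{3} + v_{8}  ⇒ sig = [2:1,1]
  P = {4,7}:  v_{4} + v_{7} = v_{1} + v_{3}  ⇒ sig = [2:1,1]
  P = {4,5}:  v_{4} + v_{5} = v_{1} + 2·v_{8}  ⇒ sig = [2:1,2]
  P = {1,3,8}:  v_{1} + v_{3} + v_{8} = v_{4}  ⇒ sig = [3:1]

Hence PRS(X_Σ) =
{ [2:] ×3,  [2:1] ×3,  [2:1,1] ×3,  [2:1,2],  [3:1] }


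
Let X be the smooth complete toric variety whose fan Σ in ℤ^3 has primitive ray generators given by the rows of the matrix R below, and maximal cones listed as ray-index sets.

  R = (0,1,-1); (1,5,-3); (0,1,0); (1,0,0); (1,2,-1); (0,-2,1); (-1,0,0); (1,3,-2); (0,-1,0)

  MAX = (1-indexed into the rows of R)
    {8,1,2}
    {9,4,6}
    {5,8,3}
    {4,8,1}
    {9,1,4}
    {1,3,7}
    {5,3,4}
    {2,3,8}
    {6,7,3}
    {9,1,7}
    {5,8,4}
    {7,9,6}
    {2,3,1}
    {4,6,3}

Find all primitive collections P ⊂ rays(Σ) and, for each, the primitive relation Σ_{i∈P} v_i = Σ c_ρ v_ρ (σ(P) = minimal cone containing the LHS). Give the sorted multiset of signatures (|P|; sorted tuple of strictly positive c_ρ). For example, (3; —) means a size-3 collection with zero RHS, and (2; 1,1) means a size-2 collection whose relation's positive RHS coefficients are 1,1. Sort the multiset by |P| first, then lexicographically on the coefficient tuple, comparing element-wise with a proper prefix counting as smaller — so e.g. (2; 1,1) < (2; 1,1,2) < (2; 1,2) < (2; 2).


|primitive collections| = 18. Relations:

  • {3,9}:  v_{3} + v_{9} = 0  ⇒ sig = (2; —)
  • {4,7}:  v_{4} + v_{7} = 0  ⇒ sig = (2; —)
  • {1,5}:  v_{1} + v_{5} = v_{8}  ⇒ sig = (2; 1)
  • {1,6}:  v_{1} + v_{6} = v_{9}  ⇒ sig = (2; 1)
  • {2,6}:  v_{2} + v_{6} = v_{8}  ⇒ sig = (2; 1)
  • {5,6}:  v_{5} + v_{6} = v_{4}  ⇒ sig = (2; 1)
  • {2,4}:  v_{2} + v_{4} = v_{5} + v_{8}  ⇒ sig = (2; 1,1)
  • {2,9}:  v_{2} + v_{9} = v_{1} + v_{8}  ⇒ sig = (2; 1,1)
  • {5,7}:  v_{5} + v_{7} = v_{1} + v_{3}  ⇒ sig = (2; 1,1)
  • {5,9}:  v_{5} + v_{9} = v_{1} + v_{4}  ⇒ sig = (2; 1,1)
  • {6,8}:  v_{6} + v_{8} = v_{1} + v_{4}  ⇒ sig = (2; 1,1)
  • {2,5}:  v_{2} + v_{5} = v_{3} + 2·v_{8}  ⇒ sig = (2; 1,2)
  • {7,8}:  v_{7} + v_{8} = 2·v_{1} + v_{3}  ⇒ sig = (2; 1,2)
  • {8,9}:  v_{8} + v_{9} = 2·v_{1} + v_{4}  ⇒ sig = (2; 1,2)
  • {2,7}:  v_{2} + v_{7} = 3·v_{1} + 2·v_{3}  ⇒ sig = (2; 2,3)
  • {1,3,4}:  v_{1} + v_{3} + v_{4} = v_{5}  ⇒ sig = (3; 1)
  • {1,3,8}:  v_{1} + v_{3} + v_{8} = v_{2}  ⇒ sig = (3; 1)
  • {3,4,8}:  v_{3} + v_{4} + v_{8} = 2·v_{5}  ⇒ sig = (3; 2)

Sorted signature multiset PRS(X):
[(2; —), (2; —), (2; 1), (2; 1), (2; 1), (2; 1), (2; 1,1), (2; 1,1), (2; 1,1), (2; 1,1), (2; 1,1), (2; 1,2), (2; 1,2), (2; 1,2), (2; 2,3), (3; 1), (3; 1), (3; 2)]


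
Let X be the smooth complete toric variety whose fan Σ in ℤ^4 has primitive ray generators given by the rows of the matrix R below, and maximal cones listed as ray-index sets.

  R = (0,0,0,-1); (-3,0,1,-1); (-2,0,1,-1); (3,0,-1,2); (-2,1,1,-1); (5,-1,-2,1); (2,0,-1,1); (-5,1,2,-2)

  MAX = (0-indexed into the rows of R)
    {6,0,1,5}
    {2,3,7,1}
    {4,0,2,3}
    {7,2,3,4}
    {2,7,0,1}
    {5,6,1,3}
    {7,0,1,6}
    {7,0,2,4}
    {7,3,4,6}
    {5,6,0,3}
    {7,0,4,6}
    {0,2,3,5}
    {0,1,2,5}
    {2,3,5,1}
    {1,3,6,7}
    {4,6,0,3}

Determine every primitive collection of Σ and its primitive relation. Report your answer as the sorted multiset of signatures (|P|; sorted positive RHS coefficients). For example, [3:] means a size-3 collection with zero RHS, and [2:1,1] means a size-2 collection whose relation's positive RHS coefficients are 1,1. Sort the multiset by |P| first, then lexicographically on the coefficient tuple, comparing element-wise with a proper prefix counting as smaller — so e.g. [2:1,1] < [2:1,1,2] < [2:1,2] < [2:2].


Minimal non-faces — 6 found among 8 rays, 16 max cones:

  • {2,6}:  v_{2} + v_{6} = 0  ⟹  sig = [2:]
  • {1,4}:  v_{1} + v_{4} = v_{7}  ⟹  sig = [2:1]
  • {5,7}:  v_{5} + v_{7} = v_{0}  ⟹  sig = [2:1]
  • {4,5}:  v_{4} + v_{5} = 2·v_{0} + v_{3}  ⟹  sig = [2:1,2]
  • {0,1,3}:  v_{0} + v_{1} + v_{3} = 0  ⟹  sig = [3:]
  • {0,3,7}:  v_{0} + v_{3} + v_{7} = v_{4}  ⟹  sig = [3:1]

Signatures (|P|; sorted positive RHS coefficients), sorted:
    |P|=2: 4 collections, coeffs (), (1), (1), (1,2)
    |P|=3: 2 collections, coeffs (), (1)
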